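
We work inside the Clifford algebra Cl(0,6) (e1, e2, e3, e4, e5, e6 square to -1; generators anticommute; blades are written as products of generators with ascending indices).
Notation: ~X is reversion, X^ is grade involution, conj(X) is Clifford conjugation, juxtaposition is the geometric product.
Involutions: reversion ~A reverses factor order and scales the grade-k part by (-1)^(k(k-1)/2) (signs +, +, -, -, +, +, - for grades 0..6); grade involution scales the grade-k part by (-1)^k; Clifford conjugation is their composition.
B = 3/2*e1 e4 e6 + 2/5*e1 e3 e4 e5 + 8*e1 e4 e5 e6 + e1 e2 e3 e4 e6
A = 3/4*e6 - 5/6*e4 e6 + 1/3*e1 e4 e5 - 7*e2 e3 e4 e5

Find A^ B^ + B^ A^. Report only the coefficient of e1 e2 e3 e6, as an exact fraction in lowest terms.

first term: -5/4*e1 - 2/15*e3 - 8/3*e6 - 14/5*e1 e2 - 9/8*e1 e4 - 20/3*e1 e5 - 1/2*e5 e6 - 5/6*e1 e2 e3 - 6*e1 e4 e5 - 7*e1 e5 e6 - 3/4*e1 e2 e3 e4 + 56*e1 e2 e3 e6 + 1/3*e1 e3 e5 e6 - 1/3*e2 e3 e5 e6 + 21/2*e1 e2 e3 e5 e6 - 3/10*e1 e3 e4 e5 e6
second term: -5/4*e1 + 2/15*e3 + 8/3*e6 + 14/5*e1 e2 - 9/8*e1 e4 - 20/3*e1 e5 + 1/2*e5 e6 - 5/6*e1 e2 e3 + 6*e1 e4 e5 + 7*e1 e5 e6 - 3/4*e1 e2 e3 e4 + 56*e1 e2 e3 e6 - 1/3*e1 e3 e5 e6 + 1/3*e2 e3 e5 e6 - 21/2*e1 e2 e3 e5 e6 - 3/10*e1 e3 e4 e5 e6
Answer: 112


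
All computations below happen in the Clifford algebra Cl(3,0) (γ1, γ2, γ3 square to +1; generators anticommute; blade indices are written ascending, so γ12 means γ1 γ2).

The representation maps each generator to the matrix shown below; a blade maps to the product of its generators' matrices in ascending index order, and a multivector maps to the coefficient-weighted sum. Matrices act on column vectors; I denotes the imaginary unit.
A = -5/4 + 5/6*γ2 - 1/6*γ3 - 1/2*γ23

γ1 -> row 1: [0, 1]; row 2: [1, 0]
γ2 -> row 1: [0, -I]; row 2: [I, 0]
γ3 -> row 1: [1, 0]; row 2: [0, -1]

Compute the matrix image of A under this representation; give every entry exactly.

Bivector images (products of the table entries): rho(γ23) = rho(γ2)rho(γ3) = row 1: [0, I]; row 2: [I, 0].
M = (-5/4)*1 + (5/6)*rho(γ2) + (-1/6)*rho(γ3) + (-1/2)*rho(γ23), summed entrywise (1 is the identity matrix):
Answer: row 1: [-17/12, -4*I/3]; row 2: [I/3, -13/12]


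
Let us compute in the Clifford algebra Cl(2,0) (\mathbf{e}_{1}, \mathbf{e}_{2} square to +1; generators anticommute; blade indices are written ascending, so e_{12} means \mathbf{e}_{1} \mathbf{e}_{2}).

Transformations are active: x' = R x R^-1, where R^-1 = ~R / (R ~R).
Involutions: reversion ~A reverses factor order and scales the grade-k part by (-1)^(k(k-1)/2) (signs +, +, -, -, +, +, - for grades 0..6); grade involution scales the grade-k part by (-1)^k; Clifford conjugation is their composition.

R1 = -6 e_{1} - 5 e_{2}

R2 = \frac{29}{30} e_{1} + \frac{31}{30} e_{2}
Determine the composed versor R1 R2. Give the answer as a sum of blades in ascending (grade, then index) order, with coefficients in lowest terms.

Distribute over the terms of R1 (each basis-blade product reordered to ascending indices, repeated generators contracted through their squares):
(-6 e_{1}) R2 = -\frac{29}{5} - \frac{31}{5} e_{12}
(-5 e_{2}) R2 = -\frac{31}{6} + \frac{29}{6} e_{12}
Summing the partial products and collecting blades:
Answer: -\frac{329}{30} - \frac{41}{30} e_{12}


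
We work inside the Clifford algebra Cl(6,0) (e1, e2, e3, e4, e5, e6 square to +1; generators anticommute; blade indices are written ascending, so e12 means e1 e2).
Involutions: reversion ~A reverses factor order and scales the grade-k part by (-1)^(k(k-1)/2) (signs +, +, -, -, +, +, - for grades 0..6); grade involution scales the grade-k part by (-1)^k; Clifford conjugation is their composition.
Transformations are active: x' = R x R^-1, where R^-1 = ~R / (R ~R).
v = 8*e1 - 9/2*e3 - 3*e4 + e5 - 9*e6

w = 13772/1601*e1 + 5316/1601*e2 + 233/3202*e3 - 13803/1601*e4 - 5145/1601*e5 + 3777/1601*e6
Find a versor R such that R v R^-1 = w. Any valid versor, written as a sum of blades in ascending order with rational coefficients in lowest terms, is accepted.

Why this works: both vectors square to 701/4, so q(v) = q(w) and R = v + w = 26580/1601*e1 + 5316/1601*e2 - 7088/1601*e3 - 18606/1601*e4 - 3544/1601*e5 - 10632/1601*e6 carries v to w — its own direction survives, the complement (v - w)/2 flips.
Answer: 26580/1601*e1 + 5316/1601*e2 - 7088/1601*e3 - 18606/1601*e4 - 3544/1601*e5 - 10632/1601*e6


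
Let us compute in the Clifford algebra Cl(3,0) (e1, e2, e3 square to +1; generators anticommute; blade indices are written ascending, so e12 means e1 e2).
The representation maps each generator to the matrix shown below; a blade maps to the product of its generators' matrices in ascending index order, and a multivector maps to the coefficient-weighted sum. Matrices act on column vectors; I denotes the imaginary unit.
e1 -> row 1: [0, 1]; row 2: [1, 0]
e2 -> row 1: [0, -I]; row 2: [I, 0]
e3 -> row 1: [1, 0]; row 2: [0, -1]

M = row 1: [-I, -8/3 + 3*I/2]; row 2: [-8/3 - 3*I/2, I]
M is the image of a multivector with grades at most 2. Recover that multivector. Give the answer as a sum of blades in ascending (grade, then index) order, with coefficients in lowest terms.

Method: 1, rho(e1), rho(e2), rho(e3) form a trace-orthogonal basis of the 2x2 complex matrices (tr(X Y) = 2 if X = Y, else 0), so M = m0*1 + m1*rho(e1) + m2*rho(e2) + m3*rho(e3) with m0 = tr(M)/2 = 0, m1 = tr(M rho(e1))/2 = -8/3, m2 = tr(M rho(e2))/2 = -3/2, m3 = tr(M rho(e3))/2 = -I.
Multiplying table entries, the bivector images are rho(e12) = I*rho(e3), rho(e13) = -I*rho(e2), rho(e23) = I*rho(e1); with real blade coefficients the real parts of m0..m3 are the coefficients of 1, e1, e2, e3 and the imaginary parts give the bivectors (e23: Im m1, e13: -Im m2, e12: Im m3).
Answer: -8/3*e1 - 3/2*e2 - e12


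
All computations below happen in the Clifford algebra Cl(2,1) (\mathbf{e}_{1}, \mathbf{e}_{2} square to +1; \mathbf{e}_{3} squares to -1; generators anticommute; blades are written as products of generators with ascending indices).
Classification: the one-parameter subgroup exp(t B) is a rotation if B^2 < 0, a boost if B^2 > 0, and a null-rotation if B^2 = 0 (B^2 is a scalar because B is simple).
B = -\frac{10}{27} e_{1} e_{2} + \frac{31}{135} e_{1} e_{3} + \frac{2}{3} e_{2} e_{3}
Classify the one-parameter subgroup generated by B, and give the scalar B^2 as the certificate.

B^2 term by term: the squares give (-\frac{10}{27})^2*(e_{1} e_{2})^2 + (\frac{31}{135})^2*(e_{1} e_{3})^2 + (\frac{2}{3})^2*(e_{2} e_{3})^2 = \frac{100}{729}*(-1) + \frac{961}{18225}*(+1) + \frac{4}{9}*(+1) = \frac{9}{25} (each basis 2-blade squares to minus the product of its generators' squares); cross terms between blades sharing an index anticommute and cancel. So B^2 = \frac{9}{25}.
Answer: boost, certificate B^2 = \frac{9}{25}. The class reads off the invariant scalar \frac{9}{25} directly.


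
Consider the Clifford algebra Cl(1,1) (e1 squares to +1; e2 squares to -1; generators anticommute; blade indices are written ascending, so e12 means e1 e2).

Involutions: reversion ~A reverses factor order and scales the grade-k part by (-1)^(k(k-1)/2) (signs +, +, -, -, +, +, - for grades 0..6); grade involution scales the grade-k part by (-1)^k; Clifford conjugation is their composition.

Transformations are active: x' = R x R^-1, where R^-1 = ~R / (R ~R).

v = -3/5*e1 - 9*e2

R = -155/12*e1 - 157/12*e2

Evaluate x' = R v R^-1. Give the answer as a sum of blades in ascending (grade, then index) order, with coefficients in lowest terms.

~R = -155/12*e1 - 157/12*e2, and R ~R = -13/3, so R^-1 = ~R / (-13/3).
R v = -110 + 542/5*e12
Answer: -42586/65*e1 - 8518/13*e2


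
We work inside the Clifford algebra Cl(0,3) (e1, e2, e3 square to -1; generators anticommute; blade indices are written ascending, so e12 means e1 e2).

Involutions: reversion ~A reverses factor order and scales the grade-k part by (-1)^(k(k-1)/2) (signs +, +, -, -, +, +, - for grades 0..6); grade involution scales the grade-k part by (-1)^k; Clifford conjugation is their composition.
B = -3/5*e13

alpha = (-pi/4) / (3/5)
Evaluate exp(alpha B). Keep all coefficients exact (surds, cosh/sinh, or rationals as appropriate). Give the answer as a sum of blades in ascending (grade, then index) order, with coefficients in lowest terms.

B^2 = (-3/5)^2*(e13)^2 = 9/25*(-1) = -9/25 (a basis 2-blade squares to minus the product of its generators' squares).
B^2 = -9/25 — circular case — the even/odd split gives cos and sin: l = 3/5, alpha*l = -pi/4, so exp(alpha B) = cos(-pi/4) + (sin(-pi/4)/(3/5))*B = sqrt(2)/2 + (-5*sqrt(2)/6)*B.
Answer: sqrt(2)/2 + sqrt(2)/2*e13


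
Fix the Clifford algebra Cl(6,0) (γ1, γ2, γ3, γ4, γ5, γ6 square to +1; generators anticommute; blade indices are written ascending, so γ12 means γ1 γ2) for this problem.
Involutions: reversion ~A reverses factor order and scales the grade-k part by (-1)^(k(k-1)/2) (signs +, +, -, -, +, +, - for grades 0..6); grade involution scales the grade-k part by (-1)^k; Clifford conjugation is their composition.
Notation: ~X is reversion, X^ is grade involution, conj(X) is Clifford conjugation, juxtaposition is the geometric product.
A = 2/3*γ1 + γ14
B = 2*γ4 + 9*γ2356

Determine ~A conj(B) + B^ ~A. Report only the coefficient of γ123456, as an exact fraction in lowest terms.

first term: 2*γ1 - 4/3*γ14 + 6*γ12356 - 9*γ123456
second term: -2*γ1 + 4/3*γ14 + 6*γ12356 - 9*γ123456
Answer: -18


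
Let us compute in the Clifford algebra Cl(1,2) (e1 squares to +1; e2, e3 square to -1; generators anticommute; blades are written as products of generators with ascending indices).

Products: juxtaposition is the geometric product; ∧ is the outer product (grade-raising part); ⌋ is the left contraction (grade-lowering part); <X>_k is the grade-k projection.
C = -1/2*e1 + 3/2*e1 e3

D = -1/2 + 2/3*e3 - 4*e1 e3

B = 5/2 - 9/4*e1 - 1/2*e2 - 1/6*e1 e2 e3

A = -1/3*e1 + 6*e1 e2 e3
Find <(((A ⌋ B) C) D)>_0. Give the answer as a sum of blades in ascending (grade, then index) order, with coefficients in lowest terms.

step 1: 7/4 + 1/18*e2 e3
step 2: -7/8*e1 - 1/12*e1 e2 + 21/8*e1 e3 - 1/36*e1 e2 e3
step 3: -21/2 - 21/16*e1 - 1/9*e2 + 7/2*e3 + 13/216*e1 e2 - 91/48*e1 e3 - 1/3*e2 e3 - 1/24*e1 e2 e3
step 4: -21/2
Answer: -21/2


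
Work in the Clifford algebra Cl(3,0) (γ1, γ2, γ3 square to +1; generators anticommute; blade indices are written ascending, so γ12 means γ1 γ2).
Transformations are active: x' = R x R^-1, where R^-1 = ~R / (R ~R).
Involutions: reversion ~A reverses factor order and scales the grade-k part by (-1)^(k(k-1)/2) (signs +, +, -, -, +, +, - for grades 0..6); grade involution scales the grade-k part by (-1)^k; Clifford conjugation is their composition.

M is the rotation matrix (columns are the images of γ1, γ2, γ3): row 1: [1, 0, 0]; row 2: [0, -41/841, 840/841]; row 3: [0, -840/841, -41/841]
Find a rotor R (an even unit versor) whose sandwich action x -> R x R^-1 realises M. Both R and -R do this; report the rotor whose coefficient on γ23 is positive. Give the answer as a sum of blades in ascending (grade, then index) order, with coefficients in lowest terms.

Method: write R = a + b12*γ12 + b13*γ13 + b23*γ23 with a^2 + b12^2 + b13^2 + b23^2 = 1 (so R^-1 = ~R). Expanding the columns R e_j ~R gives tr M = 4a^2 - 1 and, from the antisymmetric part, M21 - M12 = -4a*b12, M13 - M31 = 4a*b13, M32 - M23 = -4a*b23.
Here tr M = 759/841, so a^2 = (1 + tr M)/4 = 400/841 and a = ±20/29. Taking a = 20/29: M21 - M12 = 0, M13 - M31 = 0, M32 - M23 = -1680/841, giving b12 = 0, b13 = 0, b23 = 21/29, i.e. R = 20/29 + 21/29*γ23.
Its γ23 coefficient is already positive.
Answer: 20/29 + 21/29*γ23. Recall the cover is two-to-one: with M of trace 759/841, both preimages act alike, and the stated γ23 sign chooses the sheet.


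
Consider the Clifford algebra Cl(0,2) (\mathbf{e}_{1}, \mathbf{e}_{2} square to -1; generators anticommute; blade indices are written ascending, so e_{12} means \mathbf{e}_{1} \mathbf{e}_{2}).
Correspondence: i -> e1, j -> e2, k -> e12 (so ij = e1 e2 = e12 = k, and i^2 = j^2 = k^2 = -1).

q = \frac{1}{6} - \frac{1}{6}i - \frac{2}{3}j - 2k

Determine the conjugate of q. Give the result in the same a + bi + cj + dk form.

In blades: q = \frac{1}{6} - \frac{1}{6} e_{1} - \frac{2}{3} e_{2} - 2 e_{12}.
Conjugation here is Clifford conjugation: the scalar is fixed and the grade-1 and grade-2 blades all flip sign, giving \frac{1}{6} + \frac{1}{6} e_{1} + \frac{2}{3} e_{2} + 2 e_{12}; translating back:
Answer: \frac{1}{6} + \frac{1}{6}i + \frac{2}{3}j + 2k


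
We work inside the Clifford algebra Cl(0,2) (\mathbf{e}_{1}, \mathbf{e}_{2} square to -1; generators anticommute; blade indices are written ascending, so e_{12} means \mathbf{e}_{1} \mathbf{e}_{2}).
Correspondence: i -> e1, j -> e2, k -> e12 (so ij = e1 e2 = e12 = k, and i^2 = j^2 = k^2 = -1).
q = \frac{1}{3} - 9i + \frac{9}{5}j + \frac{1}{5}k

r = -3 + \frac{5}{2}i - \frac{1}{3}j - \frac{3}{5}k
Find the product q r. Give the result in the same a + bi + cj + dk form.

In blades: q = \frac{1}{3} - 9 e_{1} + \frac{9}{5} e_{2} + \frac{1}{5} e_{12}, r = -3 + \frac{5}{2} e_{1} - \frac{1}{3} e_{2} - \frac{3}{5} e_{12}.
Distribute q over r term by term (generator squares from the signature, products reordered to ascending indices): (\frac{1}{3})*r = -1 + \frac{5}{6} e_{1} - \frac{1}{9} e_{2} - \frac{1}{5} e_{12}; (-9 e_{1})*r = \frac{45}{2} + 27 e_{1} - \frac{27}{5} e_{2} + 3 e_{12}; (\frac{9}{5} e_{2})*r = \frac{3}{5} - \frac{27}{25} e_{1} - \frac{27}{5} e_{2} - \frac{9}{2} e_{12}; (\frac{1}{5} e_{12})*r = \frac{3}{25} + \frac{1}{15} e_{1} + \frac{1}{2} e_{2} - \frac{3}{5} e_{12}.
Sum: \frac{1111}{50} + \frac{1341}{50} e_{1} - \frac{937}{90} e_{2} - \frac{23}{10} e_{12}; translating back through the correspondence:
Answer: \frac{1111}{50} + \frac{1341}{50}i - \frac{937}{90}j - \frac{23}{10}k


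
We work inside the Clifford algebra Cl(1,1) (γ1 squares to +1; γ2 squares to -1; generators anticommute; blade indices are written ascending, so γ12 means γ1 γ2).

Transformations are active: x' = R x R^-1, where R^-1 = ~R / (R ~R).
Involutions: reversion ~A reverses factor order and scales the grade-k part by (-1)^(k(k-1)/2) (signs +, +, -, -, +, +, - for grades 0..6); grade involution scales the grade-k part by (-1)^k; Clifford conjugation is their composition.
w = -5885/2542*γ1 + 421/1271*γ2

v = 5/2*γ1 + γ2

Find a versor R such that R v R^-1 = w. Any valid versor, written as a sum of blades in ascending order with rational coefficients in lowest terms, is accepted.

The midline construction: v and w both square to 21/4, so reflecting in their sum 235/1271*γ1 + 1692/1271*γ2 exchanges them.
Answer: 235/1271*γ1 + 1692/1271*γ2


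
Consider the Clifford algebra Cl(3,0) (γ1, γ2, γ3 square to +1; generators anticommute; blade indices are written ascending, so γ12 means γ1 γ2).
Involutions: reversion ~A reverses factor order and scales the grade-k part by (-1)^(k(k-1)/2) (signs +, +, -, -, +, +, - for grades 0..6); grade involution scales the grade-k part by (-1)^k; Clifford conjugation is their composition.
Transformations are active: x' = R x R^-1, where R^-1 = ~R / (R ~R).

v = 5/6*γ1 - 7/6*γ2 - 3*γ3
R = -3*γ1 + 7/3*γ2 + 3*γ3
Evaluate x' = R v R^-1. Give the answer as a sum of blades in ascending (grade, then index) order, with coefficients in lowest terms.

~R = -3*γ1 + 7/3*γ2 + 3*γ3, and R ~R = 211/9, so R^-1 = ~R / (211/9).
R v = -128/9 + 14/9*γ12 + 13/2*γ13 - 7/2*γ23
Answer: 3553/1266*γ1 - 2107/1266*γ2 - 135/211*γ3


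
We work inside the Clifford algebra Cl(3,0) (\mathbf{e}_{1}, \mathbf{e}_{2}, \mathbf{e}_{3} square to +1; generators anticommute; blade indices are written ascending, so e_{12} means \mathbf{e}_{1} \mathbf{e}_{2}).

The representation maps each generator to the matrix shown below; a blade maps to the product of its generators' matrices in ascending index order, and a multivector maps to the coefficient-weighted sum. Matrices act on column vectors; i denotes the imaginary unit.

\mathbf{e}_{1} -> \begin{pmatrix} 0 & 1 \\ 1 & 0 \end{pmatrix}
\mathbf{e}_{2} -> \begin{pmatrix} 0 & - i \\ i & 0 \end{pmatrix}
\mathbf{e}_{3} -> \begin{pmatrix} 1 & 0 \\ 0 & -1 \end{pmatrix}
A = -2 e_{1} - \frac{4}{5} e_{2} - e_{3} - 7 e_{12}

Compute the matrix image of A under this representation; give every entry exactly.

Bivector images (products of the table entries): rho(e_{12}) = rho(\mathbf{e}_{1})rho(\mathbf{e}_{2}) = \begin{pmatrix} i & 0 \\ 0 & - i \end{pmatrix}.
M = (-2)*rho(e_{1}) + (-\frac{4}{5})*rho(e_{2}) + (-1)*rho(e_{3}) + (-7)*rho(e_{12}), summed entrywise:
Answer: \begin{pmatrix} -1 - 7 i & -2 + \frac{4 i}{5} \\ -2 - \frac{4 i}{5} & 1 + 7 i \end{pmatrix}


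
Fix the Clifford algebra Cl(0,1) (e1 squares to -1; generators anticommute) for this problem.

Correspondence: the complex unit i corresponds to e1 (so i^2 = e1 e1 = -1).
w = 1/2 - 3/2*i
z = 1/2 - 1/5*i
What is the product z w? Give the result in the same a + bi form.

In blades: z = 1/2 - 1/5*e1, w = 1/2 - 3/2*e1.
Distribute z over w term by term (generator squares from the signature, products reordered to ascending indices): (1/2)*w = 1/4 - 3/4*e1; (-1/5*e1)*w = -3/10 - 1/10*e1.
Sum: -1/20 - 17/20*e1; translating back through the correspondence:
Answer: -1/20 - 17/20*i


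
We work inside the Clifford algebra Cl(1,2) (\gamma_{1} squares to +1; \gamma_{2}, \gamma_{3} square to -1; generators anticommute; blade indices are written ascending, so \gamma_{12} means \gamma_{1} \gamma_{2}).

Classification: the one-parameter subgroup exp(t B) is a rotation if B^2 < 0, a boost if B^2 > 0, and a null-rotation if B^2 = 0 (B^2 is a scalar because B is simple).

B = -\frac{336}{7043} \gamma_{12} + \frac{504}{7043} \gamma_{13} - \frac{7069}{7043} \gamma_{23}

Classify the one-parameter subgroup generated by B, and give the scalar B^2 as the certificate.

B^2 term by term: the squares give (-\frac{336}{7043})^2*(\gamma_{12})^2 + (\frac{504}{7043})^2*(\gamma_{13})^2 + (-\frac{7069}{7043})^2*(\gamma_{23})^2 = \frac{112896}{49603849}*(+1) + \frac{254016}{49603849}*(+1) + \frac{49970761}{49603849}*(-1) = -1 (each basis 2-blade squares to minus the product of its generators' squares); cross terms between blades sharing an index anticommute and cancel. So B^2 = -1.
Answer: rotation, certificate B^2 = -1. One invariant decides it: the square -1 survives every conjugation, and its sign is exactly the classification.


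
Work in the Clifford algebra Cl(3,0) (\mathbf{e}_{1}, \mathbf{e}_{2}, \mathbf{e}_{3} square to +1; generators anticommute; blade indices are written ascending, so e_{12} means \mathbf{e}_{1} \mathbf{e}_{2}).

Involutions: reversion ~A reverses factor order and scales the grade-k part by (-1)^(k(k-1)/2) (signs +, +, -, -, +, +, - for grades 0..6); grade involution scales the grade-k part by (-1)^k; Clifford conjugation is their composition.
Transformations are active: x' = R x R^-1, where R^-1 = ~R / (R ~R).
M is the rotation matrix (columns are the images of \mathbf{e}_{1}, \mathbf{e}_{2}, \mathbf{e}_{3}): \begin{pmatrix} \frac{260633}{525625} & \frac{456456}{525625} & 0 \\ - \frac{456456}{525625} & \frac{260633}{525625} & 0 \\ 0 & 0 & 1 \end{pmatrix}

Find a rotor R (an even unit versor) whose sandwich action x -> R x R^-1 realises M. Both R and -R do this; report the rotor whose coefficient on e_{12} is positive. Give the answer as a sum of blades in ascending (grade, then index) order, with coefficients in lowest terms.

Method: write R = a + b12*e_{12} + b13*e_{13} + b23*e_{23} with a^2 + b12^2 + b13^2 + b23^2 = 1 (so R^-1 = ~R). Expanding the columns R e_j ~R gives tr M = 4a^2 - 1 and, from the antisymmetric part, M21 - M12 = -4a*b12, M13 - M31 = 4a*b13, M32 - M23 = -4a*b23.
Here tr M = \frac{1046891}{525625}, so a^2 = (1 + tr M)/4 = \frac{393129}{525625} and a = ±\frac{627}{725}. Taking a = \frac{627}{725}: M21 - M12 = -\frac{912912}{525625}, M13 - M31 = 0, M32 - M23 = 0, giving b12 = \frac{364}{725}, b13 = 0, b23 = 0, i.e. R = \frac{627}{725} + \frac{364}{725} e_{12}.
Its e_{12} coefficient is already positive.
Answer: \frac{627}{725} + \frac{364}{725} e_{12}. Key observation: the double cover Spin(3) -> SO(3) sends R and -R to the same matrix (trace \frac{1046891}{525625} here), so the stated sign of the e_{12} coefficient is what selects one sheet.


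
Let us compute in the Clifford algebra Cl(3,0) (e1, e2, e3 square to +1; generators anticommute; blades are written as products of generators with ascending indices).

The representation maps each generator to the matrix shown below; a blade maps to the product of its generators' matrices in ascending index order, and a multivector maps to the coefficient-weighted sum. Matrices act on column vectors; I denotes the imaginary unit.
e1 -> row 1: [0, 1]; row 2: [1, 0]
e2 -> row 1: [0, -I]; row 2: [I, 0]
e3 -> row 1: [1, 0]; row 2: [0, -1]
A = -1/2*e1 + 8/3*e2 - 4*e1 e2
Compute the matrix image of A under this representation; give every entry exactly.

Bivector images (products of the table entries): rho(e1 e2) = rho(e1)rho(e2) = row 1: [I, 0]; row 2: [0, -I].
M = (-1/2)*rho(e1) + (8/3)*rho(e2) + (-4)*rho(e1 e2), summed entrywise:
Answer: row 1: [-4*I, -1/2 - 8*I/3]; row 2: [-1/2 + 8*I/3, 4*I]


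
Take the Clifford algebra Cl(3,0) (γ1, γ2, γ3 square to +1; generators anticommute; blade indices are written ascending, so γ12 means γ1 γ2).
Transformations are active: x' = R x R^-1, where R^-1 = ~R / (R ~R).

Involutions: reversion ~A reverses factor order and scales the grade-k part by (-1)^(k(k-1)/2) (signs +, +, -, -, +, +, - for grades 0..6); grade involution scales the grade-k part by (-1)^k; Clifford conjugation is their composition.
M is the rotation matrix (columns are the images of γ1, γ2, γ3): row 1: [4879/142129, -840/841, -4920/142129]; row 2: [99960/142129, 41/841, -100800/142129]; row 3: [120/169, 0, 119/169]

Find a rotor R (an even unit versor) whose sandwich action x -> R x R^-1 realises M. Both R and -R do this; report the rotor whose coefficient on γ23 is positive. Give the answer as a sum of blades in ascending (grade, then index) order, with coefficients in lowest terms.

Method: write R = a + b12*γ12 + b13*γ13 + b23*γ23 with a^2 + b12^2 + b13^2 + b23^2 = 1 (so R^-1 = ~R). Expanding the columns R e_j ~R gives tr M = 4a^2 - 1 and, from the antisymmetric part, M21 - M12 = -4a*b12, M13 - M31 = 4a*b13, M32 - M23 = -4a*b23.
Here tr M = 111887/142129, so a^2 = (1 + tr M)/4 = 63504/142129 and a = ±252/377. Taking a = 252/377: M21 - M12 = 241920/142129, M13 - M31 = -105840/142129, M32 - M23 = 100800/142129, giving b12 = -240/377, b13 = -105/377, b23 = -100/377, i.e. R = 252/377 - 240/377*γ12 - 105/377*γ13 - 100/377*γ23.
Its γ23 coefficient is negative, so report the other preimage -R.
Answer: -252/377 + 240/377*γ12 + 105/377*γ13 + 100/377*γ23. Recall the cover is two-to-one: with M of trace 111887/142129, both preimages act alike, and the stated γ23 sign chooses the sheet.


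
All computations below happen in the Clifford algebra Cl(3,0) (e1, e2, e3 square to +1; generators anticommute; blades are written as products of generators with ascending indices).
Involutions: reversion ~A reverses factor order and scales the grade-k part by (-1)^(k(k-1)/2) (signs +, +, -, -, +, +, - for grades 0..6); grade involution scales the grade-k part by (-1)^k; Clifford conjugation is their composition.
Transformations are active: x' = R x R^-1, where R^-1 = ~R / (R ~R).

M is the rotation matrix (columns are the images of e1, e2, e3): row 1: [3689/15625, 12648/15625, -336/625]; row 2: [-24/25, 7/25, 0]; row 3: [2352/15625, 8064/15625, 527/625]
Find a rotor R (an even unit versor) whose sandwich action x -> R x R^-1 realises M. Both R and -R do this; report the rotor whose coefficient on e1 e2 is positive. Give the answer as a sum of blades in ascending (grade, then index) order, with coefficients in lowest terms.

Method: write R = a + b12*e1 e2 + b13*e1 e3 + b23*e2 e3 with a^2 + b12^2 + b13^2 + b23^2 = 1 (so R^-1 = ~R). Expanding the columns R e_j ~R gives tr M = 4a^2 - 1 and, from the antisymmetric part, M21 - M12 = -4a*b12, M13 - M31 = 4a*b13, M32 - M23 = -4a*b23.
Here tr M = 21239/15625, so a^2 = (1 + tr M)/4 = 9216/15625 and a = ±96/125. Taking a = 96/125: M21 - M12 = -27648/15625, M13 - M31 = -10752/15625, M32 - M23 = 8064/15625, giving b12 = 72/125, b13 = -28/125, b23 = -21/125, i.e. R = 96/125 + 72/125*e1 e2 - 28/125*e1 e3 - 21/125*e2 e3.
Its e1 e2 coefficient is already positive.
Answer: 96/125 + 72/125*e1 e2 - 28/125*e1 e3 - 21/125*e2 e3. Recall the cover is two-to-one: with M of trace 21239/15625, both preimages act alike, and the stated e1 e2 sign chooses the sheet.


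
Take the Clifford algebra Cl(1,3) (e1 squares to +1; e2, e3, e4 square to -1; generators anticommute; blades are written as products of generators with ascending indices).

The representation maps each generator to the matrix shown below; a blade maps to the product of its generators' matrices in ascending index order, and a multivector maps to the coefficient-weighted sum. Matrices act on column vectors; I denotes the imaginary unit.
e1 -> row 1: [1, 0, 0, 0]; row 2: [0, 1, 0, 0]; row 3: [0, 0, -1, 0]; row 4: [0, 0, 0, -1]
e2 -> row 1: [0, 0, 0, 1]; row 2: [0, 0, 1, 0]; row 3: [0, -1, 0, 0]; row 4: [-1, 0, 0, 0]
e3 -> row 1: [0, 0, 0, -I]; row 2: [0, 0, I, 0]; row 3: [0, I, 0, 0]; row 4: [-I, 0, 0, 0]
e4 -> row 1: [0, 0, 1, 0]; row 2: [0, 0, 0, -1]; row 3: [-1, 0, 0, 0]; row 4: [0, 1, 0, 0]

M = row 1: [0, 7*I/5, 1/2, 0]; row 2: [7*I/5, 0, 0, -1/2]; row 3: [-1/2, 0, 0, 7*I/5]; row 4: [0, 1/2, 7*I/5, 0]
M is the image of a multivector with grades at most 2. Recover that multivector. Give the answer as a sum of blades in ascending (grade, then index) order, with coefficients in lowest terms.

Method: the blade images are trace-orthogonal — tr(rho(e_A) rho(e_B)^-1) = 4 if A = B and 0 otherwise — and rho(e_A)^-1 = (e_A)^2 * rho(e_A) with (e_A)^2 = +1 or -1, so the coefficient of e_A in the preimage is (e_A)^2 * tr(M rho(e_A))/4.
Nonzero projections over blades of grade <= 2: e4: (e4)^2 = -1, tr(M rho(e4)) = -2, coefficient 1/2; e3 e4: (e3 e4)^2 = -1, tr(M rho(e3 e4)) = 28/5, coefficient -7/5. Every other blade of grade <= 2 projects to 0.
Answer: 1/2*e4 - 7/5*e3 e4


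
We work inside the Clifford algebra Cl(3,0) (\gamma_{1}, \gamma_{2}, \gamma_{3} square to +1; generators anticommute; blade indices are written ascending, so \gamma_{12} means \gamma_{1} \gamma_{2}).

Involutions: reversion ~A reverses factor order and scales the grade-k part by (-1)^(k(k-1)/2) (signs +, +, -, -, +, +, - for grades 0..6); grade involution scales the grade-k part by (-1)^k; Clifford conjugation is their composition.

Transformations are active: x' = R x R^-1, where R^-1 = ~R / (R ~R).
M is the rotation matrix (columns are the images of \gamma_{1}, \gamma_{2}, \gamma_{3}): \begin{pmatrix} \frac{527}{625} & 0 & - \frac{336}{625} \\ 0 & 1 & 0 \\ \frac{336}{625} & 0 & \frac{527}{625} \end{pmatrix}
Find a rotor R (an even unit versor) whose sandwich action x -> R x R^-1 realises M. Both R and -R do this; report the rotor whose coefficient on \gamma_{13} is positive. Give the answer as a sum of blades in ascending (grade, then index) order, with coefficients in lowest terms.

Method: write R = a + b12*\gamma_{12} + b13*\gamma_{13} + b23*\gamma_{23} with a^2 + b12^2 + b13^2 + b23^2 = 1 (so R^-1 = ~R). Expanding the columns R e_j ~R gives tr M = 4a^2 - 1 and, from the antisymmetric part, M21 - M12 = -4a*b12, M13 - M31 = 4a*b13, M32 - M23 = -4a*b23.
Here tr M = \frac{1679}{625}, so a^2 = (1 + tr M)/4 = \frac{576}{625} and a = ±\frac{24}{25}. Taking a = \frac{24}{25}: M21 - M12 = 0, M13 - M31 = -\frac{672}{625}, M32 - M23 = 0, giving b12 = 0, b13 = -\frac{7}{25}, b23 = 0, i.e. R = \frac{24}{25} - \frac{7}{25} \gamma_{13}.
Its \gamma_{13} coefficient is negative, so report the other preimage -R.
Answer: -\frac{24}{25} + \frac{7}{25} \gamma_{13}. Note: both R and -R realise this M (trace \frac{1679}{625}); the covering map identifies them, and the \gamma_{13}-coefficient sign is the tie-breaker.


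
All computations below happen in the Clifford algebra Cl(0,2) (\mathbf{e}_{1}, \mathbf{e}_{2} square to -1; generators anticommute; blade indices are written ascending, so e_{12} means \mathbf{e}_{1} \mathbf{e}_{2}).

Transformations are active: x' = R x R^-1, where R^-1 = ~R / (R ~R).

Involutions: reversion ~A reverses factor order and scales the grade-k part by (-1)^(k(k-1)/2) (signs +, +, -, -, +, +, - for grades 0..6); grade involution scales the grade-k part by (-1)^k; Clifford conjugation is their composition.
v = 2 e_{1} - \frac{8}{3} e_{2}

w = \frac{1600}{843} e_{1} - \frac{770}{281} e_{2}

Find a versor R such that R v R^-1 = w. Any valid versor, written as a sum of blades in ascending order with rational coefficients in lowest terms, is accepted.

Key observation: q(v) = q(w) = -\frac{100}{9} (sandwiches preserve the norm), so R = v + w = \frac{3286}{843} e_{1} - \frac{4558}{843} e_{2} works whenever it is invertible — the component of v along it is kept and (v - w)/2 reverses, sending v to w.
Answer: \frac{3286}{843} e_{1} - \frac{4558}{843} e_{2}


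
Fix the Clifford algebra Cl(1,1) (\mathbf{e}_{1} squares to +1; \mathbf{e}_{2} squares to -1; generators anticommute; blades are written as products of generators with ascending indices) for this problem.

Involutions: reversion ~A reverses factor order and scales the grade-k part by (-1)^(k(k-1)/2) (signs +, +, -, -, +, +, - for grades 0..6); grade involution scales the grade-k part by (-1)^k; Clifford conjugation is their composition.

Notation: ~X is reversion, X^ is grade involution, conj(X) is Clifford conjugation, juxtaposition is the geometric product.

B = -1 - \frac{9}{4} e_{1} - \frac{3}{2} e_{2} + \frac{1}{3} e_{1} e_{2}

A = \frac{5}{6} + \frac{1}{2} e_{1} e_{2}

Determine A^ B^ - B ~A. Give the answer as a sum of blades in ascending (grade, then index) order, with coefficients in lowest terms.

first term: -\frac{2}{3} + \frac{9}{8} e_{1} + \frac{1}{8} e_{2} - \frac{2}{9} e_{1} e_{2}
second term: -1 - \frac{9}{8} e_{1} - \frac{1}{8} e_{2} + \frac{7}{9} e_{1} e_{2}
Answer: \frac{1}{3} + \frac{9}{4} e_{1} + \frac{1}{4} e_{2} - e_{1} e_{2}


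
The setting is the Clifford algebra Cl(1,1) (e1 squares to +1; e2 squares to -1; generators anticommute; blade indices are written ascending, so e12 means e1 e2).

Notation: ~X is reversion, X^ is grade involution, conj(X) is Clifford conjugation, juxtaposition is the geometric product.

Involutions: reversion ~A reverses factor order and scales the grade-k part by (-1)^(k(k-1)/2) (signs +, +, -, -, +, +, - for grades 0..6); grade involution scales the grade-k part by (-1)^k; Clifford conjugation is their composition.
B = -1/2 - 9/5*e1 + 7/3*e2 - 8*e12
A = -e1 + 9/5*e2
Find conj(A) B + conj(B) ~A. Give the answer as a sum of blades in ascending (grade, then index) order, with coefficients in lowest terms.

first term: 12/5 + 139/10*e1 - 71/10*e2 - 68/75*e12
second term: 12/5 - 139/10*e1 + 71/10*e2 + 68/75*e12
Answer: 24/5


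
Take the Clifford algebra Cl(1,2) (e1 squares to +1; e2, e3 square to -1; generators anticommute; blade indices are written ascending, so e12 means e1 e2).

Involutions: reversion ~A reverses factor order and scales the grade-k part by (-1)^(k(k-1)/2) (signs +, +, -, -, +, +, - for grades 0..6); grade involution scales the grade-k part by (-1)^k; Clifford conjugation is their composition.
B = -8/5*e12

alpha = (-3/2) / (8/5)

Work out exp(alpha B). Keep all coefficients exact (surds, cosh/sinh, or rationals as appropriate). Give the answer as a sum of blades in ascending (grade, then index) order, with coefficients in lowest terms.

B^2 = (-8/5)^2*(e12)^2 = 64/25*(+1) = 64/25 (a basis 2-blade squares to minus the product of its generators' squares).
B^2 = 64/25 — hyperbolic case — the even/odd split gives cosh and sinh: l = 8/5, alpha*l = -3/2, so exp(alpha B) = cosh(-3/2) + (sinh(-3/2)/(8/5))*B = cosh(3/2) + (-5*sinh(3/2)/8)*B.
Answer: cosh(3/2) + sinh(3/2)*e12


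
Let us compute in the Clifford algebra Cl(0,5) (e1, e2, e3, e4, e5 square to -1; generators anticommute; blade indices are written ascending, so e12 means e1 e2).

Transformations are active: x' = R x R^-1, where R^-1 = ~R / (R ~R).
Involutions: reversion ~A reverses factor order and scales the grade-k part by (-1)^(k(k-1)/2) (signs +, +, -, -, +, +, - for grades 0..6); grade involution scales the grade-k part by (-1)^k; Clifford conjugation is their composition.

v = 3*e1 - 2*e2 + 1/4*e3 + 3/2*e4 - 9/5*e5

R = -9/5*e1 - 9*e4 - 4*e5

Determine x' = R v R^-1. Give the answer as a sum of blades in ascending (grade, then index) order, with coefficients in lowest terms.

~R = -9/5*e1 - 9*e4 - 4*e5, and R ~R = -2506/25, so R^-1 = ~R / (-2506/25).
R v = 117/10 + 18/5*e12 - 9/20*e13 + 243/10*e14 + 381/25*e15 - 18*e24 - 8*e25 + 9/4*e34 + e35 + 111/5*e45
Answer: -6465/2506*e1 + 2*e2 - 1/4*e3 + 753/1253*e4 + 17127/6265*e5


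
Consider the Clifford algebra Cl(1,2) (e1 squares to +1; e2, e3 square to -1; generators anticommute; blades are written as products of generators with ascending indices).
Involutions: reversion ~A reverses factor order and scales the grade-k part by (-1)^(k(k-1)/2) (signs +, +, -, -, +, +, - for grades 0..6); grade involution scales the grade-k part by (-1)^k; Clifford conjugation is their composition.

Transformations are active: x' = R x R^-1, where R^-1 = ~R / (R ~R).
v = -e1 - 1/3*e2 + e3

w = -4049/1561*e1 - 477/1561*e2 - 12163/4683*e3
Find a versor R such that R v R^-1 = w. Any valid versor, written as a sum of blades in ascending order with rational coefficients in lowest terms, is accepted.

Key observation: q(v) = q(w) = -1/9 (sandwiches preserve the norm), so R = v + w = -5610/1561*e1 - 2992/4683*e2 - 7480/4683*e3 works whenever it is invertible — the component of v along it is kept and (v - w)/2 reverses, sending v to w.
Answer: -5610/1561*e1 - 2992/4683*e2 - 7480/4683*e3


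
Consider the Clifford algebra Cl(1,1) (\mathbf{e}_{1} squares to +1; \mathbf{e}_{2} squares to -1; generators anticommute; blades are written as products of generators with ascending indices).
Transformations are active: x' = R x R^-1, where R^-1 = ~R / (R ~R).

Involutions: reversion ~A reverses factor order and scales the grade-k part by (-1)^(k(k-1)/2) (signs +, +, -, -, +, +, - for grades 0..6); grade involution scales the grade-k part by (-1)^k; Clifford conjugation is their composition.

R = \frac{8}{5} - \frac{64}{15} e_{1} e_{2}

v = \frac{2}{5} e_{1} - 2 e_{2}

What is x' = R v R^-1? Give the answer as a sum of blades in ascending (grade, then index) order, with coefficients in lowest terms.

~R = \frac{8}{5} + \frac{64}{15} e_{1} e_{2}, and R ~R = -\frac{704}{45}, so R^-1 = ~R / (-\frac{704}{45}).
R v = -\frac{592}{75} e_{1} - \frac{112}{75} e_{2}
Answer: \frac{334}{275} e_{1} + \frac{634}{275} e_{2}


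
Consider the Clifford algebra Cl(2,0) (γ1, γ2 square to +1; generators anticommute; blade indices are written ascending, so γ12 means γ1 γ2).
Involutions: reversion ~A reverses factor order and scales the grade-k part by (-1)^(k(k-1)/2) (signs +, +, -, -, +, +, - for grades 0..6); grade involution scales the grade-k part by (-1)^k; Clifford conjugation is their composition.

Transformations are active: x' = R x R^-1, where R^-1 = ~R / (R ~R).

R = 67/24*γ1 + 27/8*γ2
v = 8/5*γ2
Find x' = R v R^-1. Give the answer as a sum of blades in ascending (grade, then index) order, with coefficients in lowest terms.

~R = 67/24*γ1 + 27/8*γ2, and R ~R = 5525/288, so R^-1 = ~R / (5525/288).
R v = 27/5 + 67/15*γ12
Answer: 43416/27625*γ1 + 8288/27625*γ2


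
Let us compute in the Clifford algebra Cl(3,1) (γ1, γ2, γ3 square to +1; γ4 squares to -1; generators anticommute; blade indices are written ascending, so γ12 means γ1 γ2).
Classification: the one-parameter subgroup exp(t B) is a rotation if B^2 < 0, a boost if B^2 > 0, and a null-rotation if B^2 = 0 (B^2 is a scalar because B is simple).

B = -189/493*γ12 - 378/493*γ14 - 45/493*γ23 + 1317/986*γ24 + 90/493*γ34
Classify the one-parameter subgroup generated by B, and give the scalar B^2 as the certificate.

B^2 term by term: the squares give (-189/493)^2*(γ12)^2 + (-378/493)^2*(γ14)^2 + (-45/493)^2*(γ23)^2 + (1317/986)^2*(γ24)^2 + (90/493)^2*(γ34)^2 = 35721/243049*(-1) + 142884/243049*(+1) + 2025/243049*(-1) + 1734489/972196*(+1) + 8100/243049*(+1) = 9/4 (each basis 2-blade squares to minus the product of its generators' squares); cross terms between blades sharing an index anticommute and cancel; the commuting (index-disjoint) pairs give grade-4 terms 2*c*c'*(blade product), which cancel blade by blade — γ1234: -34020/243049 + 34020/243049 = 0 — confirming B is simple. So B^2 = 9/4.
Answer: boost, certificate B^2 = 9/4. Certificate logic: 9/4 is a conjugation-invariant scalar, so its sign fixes rotation versus boost versus null-rotation outright.


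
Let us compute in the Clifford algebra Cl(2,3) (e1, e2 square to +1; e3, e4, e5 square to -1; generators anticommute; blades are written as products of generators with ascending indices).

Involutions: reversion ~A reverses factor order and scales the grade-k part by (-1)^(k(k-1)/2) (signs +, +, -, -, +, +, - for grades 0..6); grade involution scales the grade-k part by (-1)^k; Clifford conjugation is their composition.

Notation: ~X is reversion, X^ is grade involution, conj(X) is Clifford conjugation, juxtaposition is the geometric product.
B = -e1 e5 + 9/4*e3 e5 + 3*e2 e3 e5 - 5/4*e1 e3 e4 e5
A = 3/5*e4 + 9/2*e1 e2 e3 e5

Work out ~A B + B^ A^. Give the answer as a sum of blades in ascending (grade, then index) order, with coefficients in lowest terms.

first term: -27/2*e1 - 81/8*e1 e2 - 9/2*e2 e3 + 45/8*e2 e4 + 3/4*e1 e3 e5 + 3/5*e1 e4 e5 - 27/20*e3 e4 e5 + 9/5*e2 e3 e4 e5
second term: -27/2*e1 - 81/8*e1 e2 - 9/2*e2 e3 - 45/8*e2 e4 + 3/4*e1 e3 e5 - 3/5*e1 e4 e5 + 27/20*e3 e4 e5 - 9/5*e2 e3 e4 e5
Answer: -27*e1 - 81/4*e1 e2 - 9*e2 e3 + 3/2*e1 e3 e5


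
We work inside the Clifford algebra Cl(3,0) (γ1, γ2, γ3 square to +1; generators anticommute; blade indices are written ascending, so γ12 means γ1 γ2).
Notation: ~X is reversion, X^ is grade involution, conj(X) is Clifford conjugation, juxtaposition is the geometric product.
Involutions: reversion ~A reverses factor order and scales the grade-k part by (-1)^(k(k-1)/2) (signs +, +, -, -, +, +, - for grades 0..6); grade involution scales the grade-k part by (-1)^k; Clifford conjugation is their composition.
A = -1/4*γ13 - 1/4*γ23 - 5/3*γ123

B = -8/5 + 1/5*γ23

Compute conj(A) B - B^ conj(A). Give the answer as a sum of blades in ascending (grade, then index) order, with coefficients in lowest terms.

first term: -1/20 + 1/3*γ1 - 1/20*γ12 - 2/5*γ13 - 2/5*γ23 + 8/3*γ123
second term: -1/20 + 1/3*γ1 + 1/20*γ12 - 2/5*γ13 - 2/5*γ23 + 8/3*γ123
Answer: -1/10*γ12


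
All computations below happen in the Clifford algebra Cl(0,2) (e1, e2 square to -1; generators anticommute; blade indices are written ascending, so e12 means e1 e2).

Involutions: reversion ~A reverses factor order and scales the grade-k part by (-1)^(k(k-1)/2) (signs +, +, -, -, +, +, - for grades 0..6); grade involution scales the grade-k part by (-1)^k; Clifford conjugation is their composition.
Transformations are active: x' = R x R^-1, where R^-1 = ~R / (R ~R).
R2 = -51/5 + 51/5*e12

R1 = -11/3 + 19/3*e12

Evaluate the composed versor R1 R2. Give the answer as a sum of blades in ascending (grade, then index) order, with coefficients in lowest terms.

Distribute over the terms of R1 (each basis-blade product reordered to ascending indices, repeated generators contracted through their squares):
(-11/3) R2 = 187/5 - 187/5*e12
(19/3*e12) R2 = -323/5 - 323/5*e12
Summing the partial products and collecting blades:
Answer: -136/5 - 102*e12


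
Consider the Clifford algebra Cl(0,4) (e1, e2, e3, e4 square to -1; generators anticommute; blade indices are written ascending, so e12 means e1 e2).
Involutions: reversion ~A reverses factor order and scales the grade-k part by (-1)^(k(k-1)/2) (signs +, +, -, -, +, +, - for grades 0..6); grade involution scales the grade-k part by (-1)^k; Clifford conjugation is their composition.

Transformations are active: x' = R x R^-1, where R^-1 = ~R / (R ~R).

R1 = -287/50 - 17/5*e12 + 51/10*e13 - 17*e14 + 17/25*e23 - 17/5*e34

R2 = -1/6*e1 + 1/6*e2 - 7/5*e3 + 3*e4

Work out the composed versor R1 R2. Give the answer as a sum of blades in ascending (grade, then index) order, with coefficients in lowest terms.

Distribute over the terms of R2 (each basis-blade product reordered to ascending indices, repeated generators contracted through their squares):
R1 (-1/6*e1) = 287/300*e1 + 17/30*e2 - 17/20*e3 + 17/6*e4 - 17/150*e123 + 17/30*e134
R1 (1/6*e2) = 17/30*e1 - 287/300*e2 + 17/150*e3 - 17/20*e123 + 17/6*e124 - 17/30*e234
R1 (-7/5*e3) = 357/50*e1 + 119/125*e2 + 2009/250*e3 + 119/25*e4 + 119/25*e123 - 119/5*e134
R1 (3*e4) = 51*e1 + 51/5*e3 - 861/50*e4 - 51/5*e124 + 153/10*e134 + 51/25*e234
Summing the partial products and collecting blades:
Answer: 17899/300*e1 + 281/500*e2 + 26249/1500*e3 - 722/75*e4 + 1139/300*e123 - 221/30*e124 - 119/15*e134 + 221/150*e234
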